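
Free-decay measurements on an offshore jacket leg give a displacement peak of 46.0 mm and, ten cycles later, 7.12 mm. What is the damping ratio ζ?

0.0297

Logarithmic decrement δ = (1/n)·ln(x₀/x_n) = (1/10)·ln(46.0/7.12) = (1/10)·ln(6.461) = 0.1866.
ζ = δ/√(4π² + δ²) = 0.1866/√(39.48 + 0.0348) = 0.1866/6.286 = 0.02968.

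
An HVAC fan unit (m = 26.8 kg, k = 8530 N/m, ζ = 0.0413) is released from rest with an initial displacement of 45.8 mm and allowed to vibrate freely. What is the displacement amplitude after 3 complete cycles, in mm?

Logarithmic decrement δ = 2πζ/√(1 − ζ²) = 2π × 0.04130/√(1 − 0.00171) = 0.2597.
After n cycles, x_n/x₀ = e^(−nδ), so x_3 = 45.8 × e^(−3 × 0.2597) = 45.8 × 0.4588 = 21.01 mm.

21.0 mm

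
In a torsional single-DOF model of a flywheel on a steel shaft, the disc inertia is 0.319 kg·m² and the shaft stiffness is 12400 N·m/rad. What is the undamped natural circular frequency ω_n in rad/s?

197 rad/s

ω_n = √(k_t/J) = √(12400/0.319) = √38870 = 197.2 rad/s.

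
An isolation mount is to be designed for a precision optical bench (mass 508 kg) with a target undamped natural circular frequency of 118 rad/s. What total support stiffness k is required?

7070000 N/m

k = m·ω_n² = 508 × 118.0² = 508 × 13920 = 7073000 N/m.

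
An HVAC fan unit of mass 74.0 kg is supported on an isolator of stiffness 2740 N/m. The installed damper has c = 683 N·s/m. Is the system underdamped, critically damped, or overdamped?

c_c = 2√(k·m) = 900.6 N·s/m; ζ = c/c_c = 683/900.6 = 0.758.
Since ζ < 1 the system is underdamped.

underdamped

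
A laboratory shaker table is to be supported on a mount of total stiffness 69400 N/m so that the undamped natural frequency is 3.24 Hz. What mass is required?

167 kg

ω_n = 2πf_n = 2π × 3.24 = 20.36 rad/s.
m = k/ω_n² = 69400/20.36² = 69400/414.4 = 167.5 kg.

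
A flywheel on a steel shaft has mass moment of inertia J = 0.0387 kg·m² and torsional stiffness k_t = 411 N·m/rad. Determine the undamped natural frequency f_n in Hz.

ω_n = √(k_t/J) = √(411/0.0387) = √10620 = 103.1 rad/s.
f_n = ω_n/(2π) = 103.1/6.283 = 16.40 Hz.

16.4 Hz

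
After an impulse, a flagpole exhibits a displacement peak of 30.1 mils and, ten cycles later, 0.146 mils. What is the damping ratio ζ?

0.0845

Logarithmic decrement δ = (1/n)·ln(x₀/x_n) = (1/10)·ln(30.1/0.146) = (1/10)·ln(206.2) = 0.5329.
ζ = δ/√(4π² + δ²) = 0.5329/√(39.48 + 0.284) = 0.5329/6.306 = 0.08451.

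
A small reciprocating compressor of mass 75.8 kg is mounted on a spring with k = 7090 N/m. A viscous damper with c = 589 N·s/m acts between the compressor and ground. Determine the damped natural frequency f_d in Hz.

1.41 Hz

ω_n = √(k/m) = √(7090/75.8) = 9.671 rad/s.
Critical damping c_c = 2√(k·m) = 2√(7090 × 75.8) = 1466 N·s/m, so ζ = c/c_c = 589/1466 = 0.4017.
ω_d = ω_n√(1 − ζ²) = 9.671 × √(1 − 0.161) = 8.857 rad/s.
f_d = ω_d/(2π) = 1.410 Hz.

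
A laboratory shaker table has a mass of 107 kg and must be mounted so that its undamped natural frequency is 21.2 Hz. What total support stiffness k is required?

1900000 N/m

ω_n = 2πf_n = 2π × 21.2 = 133.2 rad/s.
k = m·ω_n² = 107 × 133.2² = 107 × 17740 = 1899000 N/m.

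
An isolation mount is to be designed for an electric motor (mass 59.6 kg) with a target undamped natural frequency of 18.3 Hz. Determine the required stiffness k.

788000 N/m

ω_n = 2πf_n = 2π × 18.3 = 115.0 rad/s.
k = m·ω_n² = 59.6 × 115.0² = 59.6 × 13220 = 788000 N/m.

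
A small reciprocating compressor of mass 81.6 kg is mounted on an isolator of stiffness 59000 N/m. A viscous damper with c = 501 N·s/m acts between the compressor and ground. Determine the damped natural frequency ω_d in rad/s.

26.7 rad/s

ω_n = √(k/m) = √(59000/81.6) = 26.89 rad/s.
Critical damping c_c = 2√(k·m) = 2√(59000 × 81.6) = 4388 N·s/m, so ζ = c/c_c = 501/4388 = 0.1142.
ω_d = ω_n√(1 − ζ²) = 26.89 × √(1 − 0.0130) = 26.71 rad/s.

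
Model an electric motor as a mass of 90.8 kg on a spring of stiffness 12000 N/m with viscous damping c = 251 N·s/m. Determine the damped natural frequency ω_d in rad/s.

11.4 rad/s

ω_n = √(k/m) = √(12000/90.8) = 11.50 rad/s.
Critical damping c_c = 2√(k·m) = 2√(12000 × 90.8) = 2088 N·s/m, so ζ = c/c_c = 251/2088 = 0.1202.
ω_d = ω_n√(1 − ζ²) = 11.50 × √(1 − 0.0145) = 11.41 rad/s.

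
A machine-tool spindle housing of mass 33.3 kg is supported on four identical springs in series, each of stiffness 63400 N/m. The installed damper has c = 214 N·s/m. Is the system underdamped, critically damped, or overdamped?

underdamped

Series springs: 1/k_eq = 4/63400, so k_eq = 63400/4 = 15850 N/m.
c_c = 2√(k_eq·m) = 1453 N·s/m; ζ = c/c_c = 214/1453 = 0.147.
Since ζ < 1 the system is underdamped.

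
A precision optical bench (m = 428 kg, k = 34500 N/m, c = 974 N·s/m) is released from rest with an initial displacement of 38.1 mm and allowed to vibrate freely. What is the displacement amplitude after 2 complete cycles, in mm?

ζ = c/(2√(km)) = 974/(2√(34500 × 428)) = 974/7685 = 0.1267.
Logarithmic decrement δ = 2πζ/√(1 − ζ²) = 2π × 0.1267/√(1 − 0.0161) = 0.8028.
After n cycles, x_n/x₀ = e^(−nδ), so x_2 = 38.1 × e^(−2 × 0.8028) = 38.1 × 0.2008 = 7.650 mm.

7.65 mm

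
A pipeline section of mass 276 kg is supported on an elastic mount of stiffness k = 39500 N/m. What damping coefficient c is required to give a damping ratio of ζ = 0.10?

c_c = 2√(k·m) = 2√(39500 × 276) = 6604 N·s/m.
c = ζ·c_c = 0.10 × 6604 = 660.4 N·s/m.

660 N·s/m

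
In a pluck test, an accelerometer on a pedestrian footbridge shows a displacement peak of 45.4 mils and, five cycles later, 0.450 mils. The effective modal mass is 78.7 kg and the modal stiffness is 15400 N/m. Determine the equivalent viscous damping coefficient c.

Logarithmic decrement δ = (1/n)·ln(x₀/x_n) = (1/5)·ln(45.4/0.450) = (1/5)·ln(100.9) = 0.9228.
ζ = δ/√(4π² + δ²) = 0.9228/√(39.48 + 0.852) = 0.9228/6.351 = 0.1453.
c = ζ · 2√(km) = 0.1453 × 2√(15400 × 78.7) = 0.1453 × 2202 = 319.9 N·s/m.

320 N·s/m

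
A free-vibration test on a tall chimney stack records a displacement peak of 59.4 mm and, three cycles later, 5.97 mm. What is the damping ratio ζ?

Logarithmic decrement δ = (1/n)·ln(x₀/x_n) = (1/3)·ln(59.4/5.97) = (1/3)·ln(9.950) = 0.7658.
ζ = δ/√(4π² + δ²) = 0.7658/√(39.48 + 0.587) = 0.7658/6.330 = 0.1210.

0.121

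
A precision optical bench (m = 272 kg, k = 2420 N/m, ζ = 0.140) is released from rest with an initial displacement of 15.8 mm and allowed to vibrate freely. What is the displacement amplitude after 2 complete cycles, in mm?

2.67 mm

Logarithmic decrement δ = 2πζ/√(1 − ζ²) = 2π × 0.1400/√(1 − 0.0196) = 0.8884.
After n cycles, x_n/x₀ = e^(−nδ), so x_2 = 15.8 × e^(−2 × 0.8884) = 15.8 × 0.1692 = 2.673 mm.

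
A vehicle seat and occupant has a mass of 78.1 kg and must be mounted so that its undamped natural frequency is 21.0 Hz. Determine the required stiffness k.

1360000 N/m

ω_n = 2πf_n = 2π × 21.0 = 131.9 rad/s.
k = m·ω_n² = 78.1 × 131.9² = 78.1 × 17410 = 1360000 N/m.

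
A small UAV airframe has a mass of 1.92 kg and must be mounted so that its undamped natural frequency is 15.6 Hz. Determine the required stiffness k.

ω_n = 2πf_n = 2π × 15.6 = 98.02 rad/s.
k = m·ω_n² = 1.92 × 98.02² = 1.92 × 9607 = 18450 N/m.

18400 N/m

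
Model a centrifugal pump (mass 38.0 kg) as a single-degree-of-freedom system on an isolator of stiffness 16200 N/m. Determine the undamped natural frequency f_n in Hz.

3.29 Hz

ω_n = √(k/m) = √(16200/38.0) = √426.3 = 20.65 rad/s.
f_n = ω_n/(2π) = 20.65/6.283 = 3.286 Hz.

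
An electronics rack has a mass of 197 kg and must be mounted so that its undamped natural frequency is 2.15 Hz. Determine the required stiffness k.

ω_n = 2πf_n = 2π × 2.15 = 13.51 rad/s.
k = m·ω_n² = 197 × 13.51² = 197 × 182.5 = 35950 N/m.

36000 N/m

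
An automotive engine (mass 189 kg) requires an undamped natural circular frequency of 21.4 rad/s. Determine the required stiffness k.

k = m·ω_n² = 189 × 21.40² = 189 × 458.0 = 86550 N/m.

86600 N/m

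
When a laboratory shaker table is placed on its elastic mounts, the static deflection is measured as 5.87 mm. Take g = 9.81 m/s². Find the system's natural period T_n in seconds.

ω_n = √(g/δ_st) = √(9.81/0.00587) = √1671 = 40.88 rad/s.
T_n = 2π/ω_n = 6.283/40.88 = 0.1537 s.

0.154 s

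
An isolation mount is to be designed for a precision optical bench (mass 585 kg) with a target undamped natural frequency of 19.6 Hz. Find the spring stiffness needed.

8870000 N/m

ω_n = 2πf_n = 2π × 19.6 = 123.2 rad/s.
k = m·ω_n² = 585 × 123.2² = 585 × 15170 = 8872000 N/m.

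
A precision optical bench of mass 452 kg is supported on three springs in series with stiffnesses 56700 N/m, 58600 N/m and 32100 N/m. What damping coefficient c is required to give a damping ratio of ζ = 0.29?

Series springs: 1/k_eq = 1/56700 + 1/58600 + 1/32100 = 6.585×10^-5, so k_eq = 15190 N/m.
c_c = 2√(k_eq·m) = 2√(15190 × 452) = 5240 N·s/m.
c = ζ·c_c = 0.29 × 5240 = 1520 N·s/m.

1520 N·s/m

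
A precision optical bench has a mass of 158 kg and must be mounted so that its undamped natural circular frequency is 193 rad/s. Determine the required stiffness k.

5890000 N/m

k = m·ω_n² = 158 × 193.0² = 158 × 37250 = 5885000 N/m.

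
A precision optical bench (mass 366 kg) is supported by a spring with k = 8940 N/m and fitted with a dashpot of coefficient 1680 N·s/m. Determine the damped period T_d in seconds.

ω_n = √(k/m) = √(8940/366) = 4.942 rad/s.
Critical damping c_c = 2√(k·m) = 2√(8940 × 366) = 3618 N·s/m, so ζ = c/c_c = 1680/3618 = 0.4644.
ω_d = ω_n√(1 − ζ²) = 4.942 × √(1 − 0.216) = 4.377 rad/s.
T_d = 2π/ω_d = 1.435 s.

1.44 s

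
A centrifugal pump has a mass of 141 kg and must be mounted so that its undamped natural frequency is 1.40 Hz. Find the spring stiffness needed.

10900 N/m

ω_n = 2πf_n = 2π × 1.40 = 8.796 rad/s.
k = m·ω_n² = 141 × 8.796² = 141 × 77.38 = 10910 N/m.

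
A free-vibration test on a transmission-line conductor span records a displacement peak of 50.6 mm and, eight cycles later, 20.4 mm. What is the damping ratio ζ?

Logarithmic decrement δ = (1/n)·ln(x₀/x_n) = (1/8)·ln(50.6/20.4) = (1/8)·ln(2.480) = 0.1136.
ζ = δ/√(4π² + δ²) = 0.1136/√(39.48 + 0.0129) = 0.1136/6.284 = 0.01807.

0.0181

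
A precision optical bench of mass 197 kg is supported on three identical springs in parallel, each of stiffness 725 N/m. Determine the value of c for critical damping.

Parallel springs add: k_eq = 3 × 725 = 2175 N/m.
c_c = 2√(k_eq·m) = 2√(2175 × 197) = 2 × 654.6 = 1309 N·s/m.

1310 N·s/m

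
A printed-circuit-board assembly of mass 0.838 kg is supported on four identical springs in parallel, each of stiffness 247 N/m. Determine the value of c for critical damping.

Parallel springs add: k_eq = 4 × 247 = 988.0 N/m.
c_c = 2√(k_eq·m) = 2√(988.0 × 0.838) = 2 × 28.77 = 57.55 N·s/m.

57.5 N·s/m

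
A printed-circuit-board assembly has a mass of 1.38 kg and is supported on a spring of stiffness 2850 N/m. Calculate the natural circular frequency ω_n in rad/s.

ω_n = √(k/m) = √(2850/1.38) = √2065 = 45.44 rad/s.

45.4 rad/s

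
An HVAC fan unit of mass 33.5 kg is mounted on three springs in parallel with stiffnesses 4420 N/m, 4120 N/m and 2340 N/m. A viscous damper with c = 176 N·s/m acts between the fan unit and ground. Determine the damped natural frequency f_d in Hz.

2.84 Hz

Parallel springs add: k_eq = 4420 + 4120 + 2340 = 10880 N/m.
ω_n = √(k_eq/m) = √(10880/33.5) = 18.02 rad/s.
Critical damping c_c = 2√(k_eq·m) = 2√(10880 × 33.5) = 1207 N·s/m, so ζ = c/c_c = 176/1207 = 0.1458.
ω_d = ω_n√(1 − ζ²) = 18.02 × √(1 − 0.0212) = 17.83 rad/s.
f_d = ω_d/(2π) = 2.838 Hz.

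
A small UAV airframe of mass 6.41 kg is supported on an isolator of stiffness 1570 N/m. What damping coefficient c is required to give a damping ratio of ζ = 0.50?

100 N·s/m

c_c = 2√(k·m) = 2√(1570 × 6.41) = 200.6 N·s/m.
c = ζ·c_c = 0.50 × 200.6 = 100.3 N·s/m.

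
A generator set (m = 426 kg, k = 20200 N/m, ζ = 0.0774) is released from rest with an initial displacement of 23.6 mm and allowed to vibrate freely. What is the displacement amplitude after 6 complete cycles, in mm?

Logarithmic decrement δ = 2πζ/√(1 − ζ²) = 2π × 0.07740/√(1 − 0.00599) = 0.4878.
After n cycles, x_n/x₀ = e^(−nδ), so x_6 = 23.6 × e^(−6 × 0.4878) = 23.6 × 0.05357 = 1.264 mm.

1.26 mm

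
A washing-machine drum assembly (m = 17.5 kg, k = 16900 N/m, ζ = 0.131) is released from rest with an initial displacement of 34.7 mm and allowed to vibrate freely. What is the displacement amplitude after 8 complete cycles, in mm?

0.0453 mm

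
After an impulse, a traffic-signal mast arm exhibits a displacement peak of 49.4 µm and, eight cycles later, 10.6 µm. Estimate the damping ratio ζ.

Logarithmic decrement δ = (1/n)·ln(x₀/x_n) = (1/8)·ln(49.4/10.6) = (1/8)·ln(4.660) = 0.1924.
ζ = δ/√(4π² + δ²) = 0.1924/√(39.48 + 0.0370) = 0.1924/6.286 = 0.03061.

0.0306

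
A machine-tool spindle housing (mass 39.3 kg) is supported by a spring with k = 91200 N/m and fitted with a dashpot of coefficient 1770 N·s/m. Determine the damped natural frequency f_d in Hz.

6.78 Hz

ω_n = √(k/m) = √(91200/39.3) = 48.17 rad/s.
Critical damping c_c = 2√(k·m) = 2√(91200 × 39.3) = 3786 N·s/m, so ζ = c/c_c = 1770/3786 = 0.4675.
ω_d = ω_n√(1 − ζ²) = 48.17 × √(1 − 0.219) = 42.59 rad/s.
f_d = ω_d/(2π) = 6.778 Hz.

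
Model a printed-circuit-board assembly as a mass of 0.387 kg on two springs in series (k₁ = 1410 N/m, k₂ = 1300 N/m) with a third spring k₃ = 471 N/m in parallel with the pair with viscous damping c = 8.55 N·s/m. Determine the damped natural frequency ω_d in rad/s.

53.3 rad/s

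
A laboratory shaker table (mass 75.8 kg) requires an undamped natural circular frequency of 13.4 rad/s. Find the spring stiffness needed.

13600 N/m

k = m·ω_n² = 75.8 × 13.40² = 75.8 × 179.6 = 13610 N/m.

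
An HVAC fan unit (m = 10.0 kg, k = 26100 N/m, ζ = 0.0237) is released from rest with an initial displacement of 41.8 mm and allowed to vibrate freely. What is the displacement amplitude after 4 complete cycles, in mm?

23.0 mm

Logarithmic decrement δ = 2πζ/√(1 − ζ²) = 2π × 0.02370/√(1 − 0.000562) = 0.1490.
After n cycles, x_n/x₀ = e^(−nδ), so x_4 = 41.8 × e^(−4 × 0.1490) = 41.8 × 0.5511 = 23.04 mm.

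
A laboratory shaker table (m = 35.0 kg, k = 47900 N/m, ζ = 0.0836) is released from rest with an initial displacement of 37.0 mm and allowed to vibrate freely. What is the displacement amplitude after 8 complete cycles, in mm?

0.546 mm

Logarithmic decrement δ = 2πζ/√(1 − ζ²) = 2π × 0.08360/√(1 − 0.00699) = 0.5271.
After n cycles, x_n/x₀ = e^(−nδ), so x_8 = 37.0 × e^(−8 × 0.5271) = 37.0 × 0.01474 = 0.5455 mm.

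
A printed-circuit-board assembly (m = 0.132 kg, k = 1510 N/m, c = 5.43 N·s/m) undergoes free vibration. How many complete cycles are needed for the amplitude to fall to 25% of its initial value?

ζ = c/(2√(km)) = 5.43/(2√(1510 × 0.132)) = 5.43/28.24 = 0.1923.
Logarithmic decrement δ = 2πζ/√(1 − ζ²) = 2π × 0.1923/√(1 − 0.0370) = 1.231.
x_n/x₀ = e^(−nδ) ≤ 0.25; take ln: n ≥ ln(1/0.25)/δ = 1.386/1.231 = 1.126.
So 2 complete cycles are required.

2 cycles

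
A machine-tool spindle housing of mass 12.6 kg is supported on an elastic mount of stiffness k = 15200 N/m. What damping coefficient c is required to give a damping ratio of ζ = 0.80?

c_c = 2√(k·m) = 2√(15200 × 12.6) = 875.3 N·s/m.
c = ζ·c_c = 0.80 × 875.3 = 700.2 N·s/m.

700 N·s/m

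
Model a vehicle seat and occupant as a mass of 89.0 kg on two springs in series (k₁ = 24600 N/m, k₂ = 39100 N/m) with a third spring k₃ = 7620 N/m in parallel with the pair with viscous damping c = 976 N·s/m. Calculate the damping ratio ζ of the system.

0.343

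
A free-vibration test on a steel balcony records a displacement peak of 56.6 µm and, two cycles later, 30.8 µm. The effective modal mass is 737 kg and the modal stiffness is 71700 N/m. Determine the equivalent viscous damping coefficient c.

Logarithmic decrement δ = (1/n)·ln(x₀/x_n) = (1/2)·ln(56.6/30.8) = (1/2)·ln(1.838) = 0.3042.
ζ = δ/√(4π² + δ²) = 0.3042/√(39.48 + 0.0926) = 0.3042/6.291 = 0.04837.
c = ζ · 2√(km) = 0.04837 × 2√(71700 × 737) = 0.04837 × 14540 = 703.2 N·s/m.

703 N·s/m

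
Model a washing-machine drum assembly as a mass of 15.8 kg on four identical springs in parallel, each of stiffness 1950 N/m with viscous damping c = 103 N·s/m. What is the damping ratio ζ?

Parallel springs add: k_eq = 4 × 1950 = 7800 N/m.
ω_n = √(k_eq/m) = √(7800/15.8) = 22.22 rad/s.
Critical damping c_c = 2√(k_eq·m) = 2√(7800 × 15.8) = 702.1 N·s/m, so ζ = c/c_c = 103/702.1 = 0.1467.

0.147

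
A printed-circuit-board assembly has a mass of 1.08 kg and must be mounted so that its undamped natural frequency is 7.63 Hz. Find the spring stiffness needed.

2480 N/m

ω_n = 2πf_n = 2π × 7.63 = 47.94 rad/s.
k = m·ω_n² = 1.08 × 47.94² = 1.08 × 2298 = 2482 N/m.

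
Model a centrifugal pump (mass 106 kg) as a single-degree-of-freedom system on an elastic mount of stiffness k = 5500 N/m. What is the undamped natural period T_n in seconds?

0.872 s

ω_n = √(k/m) = √(5500/106) = √51.89 = 7.203 rad/s.
T_n = 2π/ω_n = 6.283/7.203 = 0.8723 s.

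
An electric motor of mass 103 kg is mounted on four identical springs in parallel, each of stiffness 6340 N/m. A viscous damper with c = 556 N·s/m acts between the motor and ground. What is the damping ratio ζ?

0.172

Parallel springs add: k_eq = 4 × 6340 = 25360 N/m.
ω_n = √(k_eq/m) = √(25360/103) = 15.69 rad/s.
Critical damping c_c = 2√(k_eq·m) = 2√(25360 × 103) = 3232 N·s/m, so ζ = c/c_c = 556/3232 = 0.1720.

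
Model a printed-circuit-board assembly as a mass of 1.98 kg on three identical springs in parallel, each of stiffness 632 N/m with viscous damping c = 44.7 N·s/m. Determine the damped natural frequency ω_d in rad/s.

28.8 rad/s

Parallel springs add: k_eq = 3 × 632 = 1896 N/m.
ω_n = √(k_eq/m) = √(1896/1.98) = 30.94 rad/s.
Critical damping c_c = 2√(k_eq·m) = 2√(1896 × 1.98) = 122.5 N·s/m, so ζ = c/c_c = 44.7/122.5 = 0.3648.
ω_d = ω_n√(1 − ζ²) = 30.94 × √(1 − 0.133) = 28.81 rad/s.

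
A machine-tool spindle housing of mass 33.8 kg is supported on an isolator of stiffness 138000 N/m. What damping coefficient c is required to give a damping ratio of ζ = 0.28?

1210 N·s/m

c_c = 2√(k·m) = 2√(138000 × 33.8) = 4319 N·s/m.
c = ζ·c_c = 0.28 × 4319 = 1209 N·s/m.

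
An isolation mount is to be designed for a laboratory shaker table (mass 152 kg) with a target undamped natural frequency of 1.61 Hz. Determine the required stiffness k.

15600 N/m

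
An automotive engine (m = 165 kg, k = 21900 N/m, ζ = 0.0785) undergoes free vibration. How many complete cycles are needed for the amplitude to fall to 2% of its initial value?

Logarithmic decrement δ = 2πζ/√(1 − ζ²) = 2π × 0.07850/√(1 − 0.00616) = 0.4948.
x_n/x₀ = e^(−nδ) ≤ 0.02; take ln: n ≥ ln(1/0.02)/δ = 3.912/0.4948 = 7.907.
So 8 complete cycles are required.

8 cycles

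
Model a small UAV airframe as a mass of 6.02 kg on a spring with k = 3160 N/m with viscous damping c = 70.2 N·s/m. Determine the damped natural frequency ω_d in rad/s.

ω_n = √(k/m) = √(3160/6.02) = 22.91 rad/s.
Critical damping c_c = 2√(k·m) = 2√(3160 × 6.02) = 275.8 N·s/m, so ζ = c/c_c = 70.2/275.8 = 0.2545.
ω_d = ω_n√(1 − ζ²) = 22.91 × √(1 − 0.0648) = 22.16 rad/s.

22.2 rad/s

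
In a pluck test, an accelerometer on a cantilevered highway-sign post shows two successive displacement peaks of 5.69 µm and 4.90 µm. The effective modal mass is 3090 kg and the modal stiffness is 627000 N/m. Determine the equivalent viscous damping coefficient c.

Logarithmic decrement δ = (1/n)·ln(x₀/x_n) = (1/1)·ln(5.69/4.90) = (1/1)·ln(1.161) = 0.1495.
ζ = δ/√(4π² + δ²) = 0.1495/√(39.48 + 0.0223) = 0.1495/6.285 = 0.02378.
c = ζ · 2√(km) = 0.02378 × 2√(627000 × 3090) = 0.02378 × 88030 = 2094 N·s/m.

2090 N·s/m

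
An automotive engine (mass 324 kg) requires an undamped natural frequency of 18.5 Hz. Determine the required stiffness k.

4380000 N/m

ω_n = 2πf_n = 2π × 18.5 = 116.2 rad/s.
k = m·ω_n² = 324 × 116.2² = 324 × 13510 = 4378000 N/m.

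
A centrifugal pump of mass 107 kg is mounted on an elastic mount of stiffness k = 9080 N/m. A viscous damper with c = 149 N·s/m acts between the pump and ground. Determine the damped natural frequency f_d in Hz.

ω_n = √(k/m) = √(9080/107) = 9.212 rad/s.
Critical damping c_c = 2√(k·m) = 2√(9080 × 107) = 1971 N·s/m, so ζ = c/c_c = 149/1971 = 0.07558.
ω_d = ω_n√(1 − ζ²) = 9.212 × √(1 − 0.00571) = 9.186 rad/s.
f_d = ω_d/(2π) = 1.462 Hz.

1.46 Hz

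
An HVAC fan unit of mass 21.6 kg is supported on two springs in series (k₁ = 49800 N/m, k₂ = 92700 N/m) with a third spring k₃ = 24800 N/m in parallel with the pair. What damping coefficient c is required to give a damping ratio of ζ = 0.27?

Series pair: k_s = k₁k₂/(k₁+k₂) = (49800)(92700)/(49800 + 92700) = 32400 N/m. In parallel with k₃: k_eq = 32400 + 24800 = 57200 N/m.
c_c = 2√(k_eq·m) = 2√(57200 × 21.6) = 2223 N·s/m.
c = ζ·c_c = 0.27 × 2223 = 600.2 N·s/m.

600 N·s/m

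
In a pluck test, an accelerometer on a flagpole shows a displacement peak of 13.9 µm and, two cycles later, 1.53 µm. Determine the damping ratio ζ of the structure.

Logarithmic decrement δ = (1/n)·ln(x₀/x_n) = (1/2)·ln(13.9/1.53) = (1/2)·ln(9.085) = 1.103.
ζ = δ/√(4π² + δ²) = 1.103/√(39.48 + 1.22) = 1.103/6.379 = 0.1730.

0.173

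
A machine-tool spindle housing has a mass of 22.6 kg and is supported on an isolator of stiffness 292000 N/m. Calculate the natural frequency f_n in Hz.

ω_n = √(k/m) = √(292000/22.6) = √12920 = 113.7 rad/s.
f_n = ω_n/(2π) = 113.7/6.283 = 18.09 Hz.

18.1 Hz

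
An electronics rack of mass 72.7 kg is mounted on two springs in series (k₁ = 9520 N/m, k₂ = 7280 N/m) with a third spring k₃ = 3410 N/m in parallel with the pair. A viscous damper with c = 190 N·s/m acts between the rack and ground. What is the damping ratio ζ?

0.128

Series pair: k_s = k₁k₂/(k₁+k₂) = (9520)(7280)/(9520 + 7280) = 4125 N/m. In parallel with k₃: k_eq = 4125 + 3410 = 7535 N/m.
ω_n = √(k_eq/m) = √(7535/72.7) = 10.18 rad/s.
Critical damping c_c = 2√(k_eq·m) = 2√(7535 × 72.7) = 1480 N·s/m, so ζ = c/c_c = 190/1480 = 0.1284.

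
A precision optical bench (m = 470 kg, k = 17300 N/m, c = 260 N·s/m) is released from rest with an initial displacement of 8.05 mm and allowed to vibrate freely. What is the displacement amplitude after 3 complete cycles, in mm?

3.41 mm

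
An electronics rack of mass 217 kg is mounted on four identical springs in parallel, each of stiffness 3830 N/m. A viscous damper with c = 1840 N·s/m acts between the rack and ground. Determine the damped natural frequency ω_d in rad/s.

7.25 rad/s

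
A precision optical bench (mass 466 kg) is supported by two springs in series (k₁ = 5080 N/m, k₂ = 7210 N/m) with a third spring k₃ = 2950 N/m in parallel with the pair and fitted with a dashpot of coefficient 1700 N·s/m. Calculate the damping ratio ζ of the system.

Series pair: k_s = k₁k₂/(k₁+k₂) = (5080)(7210)/(5080 + 7210) = 2980 N/m. In parallel with k₃: k_eq = 2980 + 2950 = 5930 N/m.
ω_n = √(k_eq/m) = √(5930/466) = 3.567 rad/s.
Critical damping c_c = 2√(k_eq·m) = 2√(5930 × 466) = 3325 N·s/m, so ζ = c/c_c = 1700/3325 = 0.5113.

0.511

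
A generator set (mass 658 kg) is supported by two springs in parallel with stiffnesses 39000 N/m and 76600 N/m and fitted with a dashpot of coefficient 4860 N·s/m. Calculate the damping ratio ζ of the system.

0.279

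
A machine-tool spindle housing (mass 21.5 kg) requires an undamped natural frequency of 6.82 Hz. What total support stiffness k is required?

ω_n = 2πf_n = 2π × 6.82 = 42.85 rad/s.
k = m·ω_n² = 21.5 × 42.85² = 21.5 × 1836 = 39480 N/m.

39500 N/m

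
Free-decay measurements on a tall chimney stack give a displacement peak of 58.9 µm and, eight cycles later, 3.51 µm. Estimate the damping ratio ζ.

Logarithmic decrement δ = (1/n)·ln(x₀/x_n) = (1/8)·ln(58.9/3.51) = (1/8)·ln(16.78) = 0.3525.
ζ = δ/√(4π² + δ²) = 0.3525/√(39.48 + 0.124) = 0.3525/6.293 = 0.05602.

0.0560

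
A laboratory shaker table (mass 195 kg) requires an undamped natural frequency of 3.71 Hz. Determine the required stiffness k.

ω_n = 2πf_n = 2π × 3.71 = 23.31 rad/s.
k = m·ω_n² = 195 × 23.31² = 195 × 543.4 = 106000 N/m.

106000 N/m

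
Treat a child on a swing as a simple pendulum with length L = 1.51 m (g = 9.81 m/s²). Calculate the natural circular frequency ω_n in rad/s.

2.55 rad/s

For a simple pendulum ω_n = √(g/L) = √(9.81/1.51) = √6.497 = 2.549 rad/s.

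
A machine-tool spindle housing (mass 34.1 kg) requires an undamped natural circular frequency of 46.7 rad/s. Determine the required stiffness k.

74400 N/m

k = m·ω_n² = 34.1 × 46.70² = 34.1 × 2181 = 74370 N/m.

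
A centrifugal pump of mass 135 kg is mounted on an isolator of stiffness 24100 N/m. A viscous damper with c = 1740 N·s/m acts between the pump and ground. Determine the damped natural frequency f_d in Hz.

1.86 Hz

ω_n = √(k/m) = √(24100/135) = 13.36 rad/s.
Critical damping c_c = 2√(k·m) = 2√(24100 × 135) = 3607 N·s/m, so ζ = c/c_c = 1740/3607 = 0.4823.
ω_d = ω_n√(1 − ζ²) = 13.36 × √(1 − 0.233) = 11.70 rad/s.
f_d = ω_d/(2π) = 1.863 Hz.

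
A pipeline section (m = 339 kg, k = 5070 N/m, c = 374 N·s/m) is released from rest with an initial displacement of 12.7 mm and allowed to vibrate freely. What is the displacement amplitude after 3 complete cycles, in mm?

ζ = c/(2√(km)) = 374/(2√(5070 × 339)) = 374/2622 = 0.1426.
Logarithmic decrement δ = 2πζ/√(1 − ζ²) = 2π × 0.1426/√(1 − 0.0203) = 0.9055.
After n cycles, x_n/x₀ = e^(−nδ), so x_3 = 12.7 × e^(−3 × 0.9055) = 12.7 × 0.06611 = 0.8396 mm.

0.840 mm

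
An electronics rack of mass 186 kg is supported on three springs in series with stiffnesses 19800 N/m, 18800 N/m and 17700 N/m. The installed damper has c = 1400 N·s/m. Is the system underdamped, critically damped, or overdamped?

underdamped

Series springs: 1/k_eq = 1/19800 + 1/18800 + 1/17700 = 0.0001602, so k_eq = 6242 N/m.
c_c = 2√(k_eq·m) = 2155 N·s/m; ζ = c/c_c = 1400/2155 = 0.650.
Since ζ < 1 the system is underdamped.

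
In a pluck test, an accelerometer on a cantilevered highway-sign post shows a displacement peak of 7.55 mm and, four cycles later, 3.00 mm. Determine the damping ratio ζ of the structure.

Logarithmic decrement δ = (1/n)·ln(x₀/x_n) = (1/4)·ln(7.55/3.00) = (1/4)·ln(2.517) = 0.2307.
ζ = δ/√(4π² + δ²) = 0.2307/√(39.48 + 0.0532) = 0.2307/6.287 = 0.03670.

0.0367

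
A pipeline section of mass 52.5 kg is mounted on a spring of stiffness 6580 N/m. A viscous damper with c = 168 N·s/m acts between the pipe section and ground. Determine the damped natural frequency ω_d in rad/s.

ω_n = √(k/m) = √(6580/52.5) = 11.20 rad/s.
Critical damping c_c = 2√(k·m) = 2√(6580 × 52.5) = 1175 N·s/m, so ζ = c/c_c = 168/1175 = 0.1429.
ω_d = ω_n√(1 − ζ²) = 11.20 × √(1 − 0.0204) = 11.08 rad/s.

11.1 rad/s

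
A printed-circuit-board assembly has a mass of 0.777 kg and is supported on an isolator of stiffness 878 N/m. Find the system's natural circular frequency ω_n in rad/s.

ω_n = √(k/m) = √(878.0/0.777) = √1130 = 33.62 rad/s.

33.6 rad/s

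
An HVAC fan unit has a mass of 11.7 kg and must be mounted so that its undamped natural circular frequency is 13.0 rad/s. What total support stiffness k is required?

1980 N/m

k = m·ω_n² = 11.7 × 13.00² = 11.7 × 169.0 = 1977 N/m.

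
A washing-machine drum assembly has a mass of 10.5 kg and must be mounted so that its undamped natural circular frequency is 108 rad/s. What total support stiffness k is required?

122000 N/m

k = m·ω_n² = 10.5 × 108.0² = 10.5 × 11660 = 122500 N/m.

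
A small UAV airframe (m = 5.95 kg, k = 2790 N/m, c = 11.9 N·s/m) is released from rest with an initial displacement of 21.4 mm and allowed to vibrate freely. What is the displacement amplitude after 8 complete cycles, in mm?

ζ = c/(2√(km)) = 11.9/(2√(2790 × 5.95)) = 11.9/257.7 = 0.04618.
Logarithmic decrement δ = 2πζ/√(1 − ζ²) = 2π × 0.04618/√(1 − 0.00213) = 0.2905.
After n cycles, x_n/x₀ = e^(−nδ), so x_8 = 21.4 × e^(−8 × 0.2905) = 21.4 × 0.09791 = 2.095 mm.

2.10 mm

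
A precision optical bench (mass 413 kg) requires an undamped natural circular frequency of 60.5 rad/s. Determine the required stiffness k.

k = m·ω_n² = 413 × 60.50² = 413 × 3660 = 1512000 N/m.

1510000 N/m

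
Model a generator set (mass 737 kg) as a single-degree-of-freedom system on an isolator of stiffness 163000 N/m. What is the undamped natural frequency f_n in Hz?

2.37 Hz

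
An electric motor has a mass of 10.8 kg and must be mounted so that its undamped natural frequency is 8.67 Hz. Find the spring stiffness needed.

32000 N/m

ω_n = 2πf_n = 2π × 8.67 = 54.48 rad/s.
k = m·ω_n² = 10.8 × 54.48² = 10.8 × 2968 = 32050 N/m.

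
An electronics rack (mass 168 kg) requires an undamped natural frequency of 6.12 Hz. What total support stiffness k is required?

248000 N/m

ω_n = 2πf_n = 2π × 6.12 = 38.45 rad/s.
k = m·ω_n² = 168 × 38.45² = 168 × 1479 = 248400 N/m.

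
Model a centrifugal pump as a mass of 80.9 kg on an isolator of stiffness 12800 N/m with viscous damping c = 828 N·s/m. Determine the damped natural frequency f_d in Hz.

ω_n = √(k/m) = √(12800/80.9) = 12.58 rad/s.
Critical damping c_c = 2√(k·m) = 2√(12800 × 80.9) = 2035 N·s/m, so ζ = c/c_c = 828/2035 = 0.4068.
ω_d = ω_n√(1 − ζ²) = 12.58 × √(1 − 0.166) = 11.49 rad/s.
f_d = ω_d/(2π) = 1.829 Hz.

1.83 Hz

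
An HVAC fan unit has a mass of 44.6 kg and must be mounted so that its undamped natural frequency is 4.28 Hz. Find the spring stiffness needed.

ω_n = 2πf_n = 2π × 4.28 = 26.89 rad/s.
k = m·ω_n² = 44.6 × 26.89² = 44.6 × 723.2 = 32250 N/m.

32300 N/m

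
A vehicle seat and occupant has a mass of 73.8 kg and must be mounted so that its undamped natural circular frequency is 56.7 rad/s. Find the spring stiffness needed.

k = m·ω_n² = 73.8 × 56.70² = 73.8 × 3215 = 237300 N/m.

237000 N/m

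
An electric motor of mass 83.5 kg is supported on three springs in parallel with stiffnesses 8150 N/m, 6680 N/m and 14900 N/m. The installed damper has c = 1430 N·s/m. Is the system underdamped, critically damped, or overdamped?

underdamped

Parallel springs add: k_eq = 8150 + 6680 + 14900 = 29730 N/m.
c_c = 2√(k_eq·m) = 3151 N·s/m; ζ = c/c_c = 1430/3151 = 0.454.
Since ζ < 1 the system is underdamped.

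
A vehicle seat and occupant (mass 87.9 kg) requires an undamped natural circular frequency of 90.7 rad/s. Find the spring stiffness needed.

k = m·ω_n² = 87.9 × 90.70² = 87.9 × 8226 = 723100 N/m.

723000 N/m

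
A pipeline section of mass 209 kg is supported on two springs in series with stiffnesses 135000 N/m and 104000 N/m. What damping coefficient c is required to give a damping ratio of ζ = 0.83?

5820 N·s/m

Series springs: 1/k_eq = 1/135000 + 1/104000 = 1.702×10^-5, so k_eq = 58740 N/m.
c_c = 2√(k_eq·m) = 2√(58740 × 209) = 7008 N·s/m.
c = ζ·c_c = 0.83 × 7008 = 5817 N·s/m.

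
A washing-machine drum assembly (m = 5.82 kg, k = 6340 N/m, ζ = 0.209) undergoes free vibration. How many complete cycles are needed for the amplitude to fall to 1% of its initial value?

4 cycles

Logarithmic decrement δ = 2πζ/√(1 − ζ²) = 2π × 0.2090/√(1 − 0.0437) = 1.343.
x_n/x₀ = e^(−nδ) ≤ 0.01; take ln: n ≥ ln(1/0.01)/δ = 4.605/1.343 = 3.429.
So 4 complete cycles are required.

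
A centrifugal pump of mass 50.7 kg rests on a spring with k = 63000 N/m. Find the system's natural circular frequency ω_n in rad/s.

35.3 rad/s

ω_n = √(k/m) = √(63000/50.7) = √1243 = 35.25 rad/s.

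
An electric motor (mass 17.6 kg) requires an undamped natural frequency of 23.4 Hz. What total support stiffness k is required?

380000 N/m

ω_n = 2πf_n = 2π × 23.4 = 147.0 rad/s.
k = m·ω_n² = 17.6 × 147.0² = 17.6 × 21620 = 380500 N/m.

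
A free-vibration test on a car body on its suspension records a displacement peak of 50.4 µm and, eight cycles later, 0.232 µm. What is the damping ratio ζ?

Logarithmic decrement δ = (1/n)·ln(x₀/x_n) = (1/8)·ln(50.4/0.232) = (1/8)·ln(217.2) = 0.6726.
ζ = δ/√(4π² + δ²) = 0.6726/√(39.48 + 0.452) = 0.6726/6.319 = 0.1064.

0.106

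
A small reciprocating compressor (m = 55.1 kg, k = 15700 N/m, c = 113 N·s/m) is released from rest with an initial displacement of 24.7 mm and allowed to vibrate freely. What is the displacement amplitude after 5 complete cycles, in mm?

3.65 mm

ζ = c/(2√(km)) = 113/(2√(15700 × 55.1)) = 113/1860 = 0.06075.
Logarithmic decrement δ = 2πζ/√(1 − ζ²) = 2π × 0.06075/√(1 − 0.00369) = 0.3824.
After n cycles, x_n/x₀ = e^(−nδ), so x_5 = 24.7 × e^(−5 × 0.3824) = 24.7 × 0.1478 = 3.650 mm.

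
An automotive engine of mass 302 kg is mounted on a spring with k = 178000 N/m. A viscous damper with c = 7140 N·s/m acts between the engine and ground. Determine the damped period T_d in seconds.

0.296 s

ω_n = √(k/m) = √(178000/302) = 24.28 rad/s.
Critical damping c_c = 2√(k·m) = 2√(178000 × 302) = 14660 N·s/m, so ζ = c/c_c = 7140/14660 = 0.4869.
ω_d = ω_n√(1 − ζ²) = 24.28 × √(1 − 0.237) = 21.21 rad/s.
T_d = 2π/ω_d = 0.2963 s.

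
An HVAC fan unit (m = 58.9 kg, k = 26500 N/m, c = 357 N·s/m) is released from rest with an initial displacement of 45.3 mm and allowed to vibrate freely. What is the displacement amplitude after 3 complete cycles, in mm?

ζ = c/(2√(km)) = 357/(2√(26500 × 58.9)) = 357/2499 = 0.1429.
Logarithmic decrement δ = 2πζ/√(1 − ζ²) = 2π × 0.1429/√(1 − 0.0204) = 0.9070.
After n cycles, x_n/x₀ = e^(−nδ), so x_3 = 45.3 × e^(−3 × 0.9070) = 45.3 × 0.06581 = 2.981 mm.

2.98 mm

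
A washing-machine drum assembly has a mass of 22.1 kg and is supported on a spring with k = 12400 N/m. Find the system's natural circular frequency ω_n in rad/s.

23.7 rad/s

ω_n = √(k/m) = √(12400/22.1) = √561.1 = 23.69 rad/s.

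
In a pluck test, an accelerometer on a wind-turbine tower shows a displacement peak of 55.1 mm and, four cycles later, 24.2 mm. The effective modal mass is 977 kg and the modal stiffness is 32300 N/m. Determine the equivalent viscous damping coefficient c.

368 N·s/m

Logarithmic decrement δ = (1/n)·ln(x₀/x_n) = (1/4)·ln(55.1/24.2) = (1/4)·ln(2.277) = 0.2057.
ζ = δ/√(4π² + δ²) = 0.2057/√(39.48 + 0.0423) = 0.2057/6.287 = 0.03272.
c = ζ · 2√(km) = 0.03272 × 2√(32300 × 977) = 0.03272 × 11240 = 367.6 N·s/m.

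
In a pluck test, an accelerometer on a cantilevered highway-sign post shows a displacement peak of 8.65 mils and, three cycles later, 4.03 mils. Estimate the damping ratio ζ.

Logarithmic decrement δ = (1/n)·ln(x₀/x_n) = (1/3)·ln(8.65/4.03) = (1/3)·ln(2.146) = 0.2546.
ζ = δ/√(4π² + δ²) = 0.2546/√(39.48 + 0.0648) = 0.2546/6.288 = 0.04049.

0.0405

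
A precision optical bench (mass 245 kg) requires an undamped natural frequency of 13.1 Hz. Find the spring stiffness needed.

1660000 N/m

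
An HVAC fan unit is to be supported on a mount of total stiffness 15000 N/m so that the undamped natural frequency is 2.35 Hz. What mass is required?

68.8 kg

ω_n = 2πf_n = 2π × 2.35 = 14.77 rad/s.
m = k/ω_n² = 15000/14.77² = 15000/218.0 = 68.80 kg.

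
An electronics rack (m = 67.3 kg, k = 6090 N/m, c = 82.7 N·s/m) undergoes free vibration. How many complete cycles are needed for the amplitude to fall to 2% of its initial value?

10 cycles

ζ = c/(2√(km)) = 82.7/(2√(6090 × 67.3)) = 82.7/1280 = 0.06459.
Logarithmic decrement δ = 2πζ/√(1 − ζ²) = 2π × 0.06459/√(1 − 0.00417) = 0.4067.
x_n/x₀ = e^(−nδ) ≤ 0.02; take ln: n ≥ ln(1/0.02)/δ = 3.912/0.4067 = 9.620.
So 10 complete cycles are required.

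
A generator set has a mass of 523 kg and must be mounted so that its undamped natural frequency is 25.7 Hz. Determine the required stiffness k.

13600000 N/m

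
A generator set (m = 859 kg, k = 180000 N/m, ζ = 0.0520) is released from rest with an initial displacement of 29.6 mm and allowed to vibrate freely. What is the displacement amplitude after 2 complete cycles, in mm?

15.4 mm

Logarithmic decrement δ = 2πζ/√(1 − ζ²) = 2π × 0.05200/√(1 − 0.00270) = 0.3272.
After n cycles, x_n/x₀ = e^(−nδ), so x_2 = 29.6 × e^(−2 × 0.3272) = 29.6 × 0.5198 = 15.39 mm.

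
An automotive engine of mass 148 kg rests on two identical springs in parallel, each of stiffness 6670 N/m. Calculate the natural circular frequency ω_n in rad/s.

Parallel springs add: k_eq = 2 × 6670 = 13340 N/m.
ω_n = √(k_eq/m) = √(13340/148) = √90.14 = 9.494 rad/s.

9.49 rad/s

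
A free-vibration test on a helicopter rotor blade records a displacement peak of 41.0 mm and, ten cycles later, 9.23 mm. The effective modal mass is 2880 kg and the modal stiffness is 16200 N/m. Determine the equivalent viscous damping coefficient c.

324 N·s/m

Logarithmic decrement δ = (1/n)·ln(x₀/x_n) = (1/10)·ln(41.0/9.23) = (1/10)·ln(4.442) = 0.1491.
ζ = δ/√(4π² + δ²) = 0.1491/√(39.48 + 0.0222) = 0.1491/6.285 = 0.02373.
c = ζ · 2√(km) = 0.02373 × 2√(16200 × 2880) = 0.02373 × 13660 = 324.1 N·s/m.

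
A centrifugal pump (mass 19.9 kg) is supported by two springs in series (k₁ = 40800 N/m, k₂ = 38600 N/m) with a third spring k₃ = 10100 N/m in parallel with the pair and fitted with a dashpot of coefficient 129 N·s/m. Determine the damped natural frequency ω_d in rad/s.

38.6 rad/s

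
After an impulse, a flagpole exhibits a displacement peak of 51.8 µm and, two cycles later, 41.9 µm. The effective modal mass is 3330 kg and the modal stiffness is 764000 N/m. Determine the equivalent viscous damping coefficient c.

Logarithmic decrement δ = (1/n)·ln(x₀/x_n) = (1/2)·ln(51.8/41.9) = (1/2)·ln(1.236) = 0.1061.
ζ = δ/√(4π² + δ²) = 0.1061/√(39.48 + 0.0112) = 0.1061/6.284 = 0.01688.
c = ζ · 2√(km) = 0.01688 × 2√(764000 × 3330) = 0.01688 × 100900 = 1702 N·s/m.

1700 N·s/m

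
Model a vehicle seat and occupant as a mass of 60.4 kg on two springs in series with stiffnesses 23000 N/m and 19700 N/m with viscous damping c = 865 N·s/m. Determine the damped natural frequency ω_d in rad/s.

Series springs: 1/k_eq = 1/23000 + 1/19700 = 9.424×10^-5, so k_eq = 10610 N/m.
ω_n = √(k_eq/m) = √(10610/60.4) = 13.25 rad/s.
Critical damping c_c = 2√(k_eq·m) = 2√(10610 × 60.4) = 1601 N·s/m, so ζ = c/c_c = 865/1601 = 0.5402.
ω_d = ω_n√(1 − ζ²) = 13.25 × √(1 − 0.292) = 11.15 rad/s.

11.2 rad/s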